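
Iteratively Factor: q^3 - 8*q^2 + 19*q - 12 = (q - 1)*(q^2 - 7*q + 12) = (q - 4)*(q - 1)*(q - 3)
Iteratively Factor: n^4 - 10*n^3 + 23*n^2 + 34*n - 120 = (n - 5)*(n^3 - 5*n^2 - 2*n + 24) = (n - 5)*(n - 4)*(n^2 - n - 6) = (n - 5)*(n - 4)*(n - 3)*(n + 2)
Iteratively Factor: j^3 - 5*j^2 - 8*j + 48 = (j - 4)*(j^2 - j - 12) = (j - 4)^2*(j + 3)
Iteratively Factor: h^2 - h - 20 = (h + 4)*(h - 5)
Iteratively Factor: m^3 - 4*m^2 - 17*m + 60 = (m - 3)*(m^2 - m - 20) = (m - 3)*(m + 4)*(m - 5)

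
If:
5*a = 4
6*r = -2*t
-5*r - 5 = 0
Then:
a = 4/5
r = -1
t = 3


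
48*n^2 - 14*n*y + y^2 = (-8*n + y)*(-6*n + y)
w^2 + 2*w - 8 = (w - 2)*(w + 4)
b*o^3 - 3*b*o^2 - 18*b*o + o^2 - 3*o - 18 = (o - 6)*(o + 3)*(b*o + 1)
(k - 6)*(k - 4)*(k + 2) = k^3 - 8*k^2 + 4*k + 48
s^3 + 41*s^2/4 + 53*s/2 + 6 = (s + 1/4)*(s + 4)*(s + 6)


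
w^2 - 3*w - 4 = (w - 4)*(w + 1)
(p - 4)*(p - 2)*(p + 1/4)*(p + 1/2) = p^4 - 21*p^3/4 + 29*p^2/8 + 21*p/4 + 1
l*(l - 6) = l^2 - 6*l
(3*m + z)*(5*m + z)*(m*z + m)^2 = 15*m^4*z^2 + 30*m^4*z + 15*m^4 + 8*m^3*z^3 + 16*m^3*z^2 + 8*m^3*z + m^2*z^4 + 2*m^2*z^3 + m^2*z^2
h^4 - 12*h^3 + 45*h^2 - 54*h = h*(h - 6)*(h - 3)^2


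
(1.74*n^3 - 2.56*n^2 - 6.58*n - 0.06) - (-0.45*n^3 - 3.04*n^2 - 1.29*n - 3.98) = 2.19*n^3 + 0.48*n^2 - 5.29*n + 3.92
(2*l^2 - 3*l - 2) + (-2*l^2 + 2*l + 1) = -l - 1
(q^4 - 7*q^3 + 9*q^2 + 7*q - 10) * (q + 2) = q^5 - 5*q^4 - 5*q^3 + 25*q^2 + 4*q - 20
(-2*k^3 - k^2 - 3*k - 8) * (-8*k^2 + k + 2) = 16*k^5 + 6*k^4 + 19*k^3 + 59*k^2 - 14*k - 16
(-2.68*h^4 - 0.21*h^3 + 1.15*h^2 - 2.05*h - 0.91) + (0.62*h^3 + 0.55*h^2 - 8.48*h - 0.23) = -2.68*h^4 + 0.41*h^3 + 1.7*h^2 - 10.53*h - 1.14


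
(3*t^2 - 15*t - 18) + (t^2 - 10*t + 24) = 4*t^2 - 25*t + 6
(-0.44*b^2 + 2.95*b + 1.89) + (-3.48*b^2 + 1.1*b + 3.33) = -3.92*b^2 + 4.05*b + 5.22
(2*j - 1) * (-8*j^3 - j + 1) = -16*j^4 + 8*j^3 - 2*j^2 + 3*j - 1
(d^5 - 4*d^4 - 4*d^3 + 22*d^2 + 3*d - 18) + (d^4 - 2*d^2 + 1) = d^5 - 3*d^4 - 4*d^3 + 20*d^2 + 3*d - 17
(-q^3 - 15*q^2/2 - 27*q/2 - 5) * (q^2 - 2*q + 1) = -q^5 - 11*q^4/2 + q^3/2 + 29*q^2/2 - 7*q/2 - 5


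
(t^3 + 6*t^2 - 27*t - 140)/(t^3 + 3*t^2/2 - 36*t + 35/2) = 2*(t + 4)/(2*t - 1)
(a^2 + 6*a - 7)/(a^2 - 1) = (a + 7)/(a + 1)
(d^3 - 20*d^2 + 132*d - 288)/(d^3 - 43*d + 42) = (d^2 - 14*d + 48)/(d^2 + 6*d - 7)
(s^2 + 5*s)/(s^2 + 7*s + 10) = s/(s + 2)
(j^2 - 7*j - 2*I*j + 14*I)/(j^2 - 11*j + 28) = (j - 2*I)/(j - 4)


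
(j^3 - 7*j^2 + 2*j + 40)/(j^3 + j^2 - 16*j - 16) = (j^2 - 3*j - 10)/(j^2 + 5*j + 4)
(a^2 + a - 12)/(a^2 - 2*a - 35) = (-a^2 - a + 12)/(-a^2 + 2*a + 35)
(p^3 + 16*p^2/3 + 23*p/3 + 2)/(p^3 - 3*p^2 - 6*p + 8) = (p^2 + 10*p/3 + 1)/(p^2 - 5*p + 4)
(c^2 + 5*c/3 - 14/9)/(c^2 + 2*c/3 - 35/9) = (3*c - 2)/(3*c - 5)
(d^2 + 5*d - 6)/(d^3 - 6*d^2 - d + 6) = (d + 6)/(d^2 - 5*d - 6)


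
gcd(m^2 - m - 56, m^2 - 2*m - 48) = m - 8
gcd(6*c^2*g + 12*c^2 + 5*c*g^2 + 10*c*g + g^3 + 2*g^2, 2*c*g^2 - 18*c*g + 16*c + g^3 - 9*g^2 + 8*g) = 2*c + g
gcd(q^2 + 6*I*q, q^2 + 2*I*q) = q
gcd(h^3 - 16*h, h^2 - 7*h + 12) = h - 4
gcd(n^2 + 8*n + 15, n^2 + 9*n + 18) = n + 3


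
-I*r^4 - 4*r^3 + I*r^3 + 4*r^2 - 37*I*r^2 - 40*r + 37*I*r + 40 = (r - 8*I)*(r - I)*(r + 5*I)*(-I*r + I)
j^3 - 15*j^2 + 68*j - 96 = (j - 8)*(j - 4)*(j - 3)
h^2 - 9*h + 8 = (h - 8)*(h - 1)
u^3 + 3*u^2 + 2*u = u*(u + 1)*(u + 2)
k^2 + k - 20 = (k - 4)*(k + 5)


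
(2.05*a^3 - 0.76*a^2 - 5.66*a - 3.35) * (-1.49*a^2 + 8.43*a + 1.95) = -3.0545*a^5 + 18.4139*a^4 + 6.0241*a^3 - 44.2043*a^2 - 39.2775*a - 6.5325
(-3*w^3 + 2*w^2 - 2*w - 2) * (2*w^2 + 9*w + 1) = -6*w^5 - 23*w^4 + 11*w^3 - 20*w^2 - 20*w - 2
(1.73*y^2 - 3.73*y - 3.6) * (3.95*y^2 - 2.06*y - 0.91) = 6.8335*y^4 - 18.2973*y^3 - 8.1105*y^2 + 10.8103*y + 3.276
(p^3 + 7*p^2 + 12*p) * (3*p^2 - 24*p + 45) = 3*p^5 - 3*p^4 - 87*p^3 + 27*p^2 + 540*p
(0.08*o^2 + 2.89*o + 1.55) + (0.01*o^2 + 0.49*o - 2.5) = 0.09*o^2 + 3.38*o - 0.95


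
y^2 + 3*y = y*(y + 3)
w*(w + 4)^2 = w^3 + 8*w^2 + 16*w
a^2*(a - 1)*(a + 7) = a^4 + 6*a^3 - 7*a^2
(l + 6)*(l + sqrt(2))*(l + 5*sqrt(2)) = l^3 + 6*l^2 + 6*sqrt(2)*l^2 + 10*l + 36*sqrt(2)*l + 60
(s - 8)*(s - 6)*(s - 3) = s^3 - 17*s^2 + 90*s - 144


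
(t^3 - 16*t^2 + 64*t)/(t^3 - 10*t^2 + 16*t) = (t - 8)/(t - 2)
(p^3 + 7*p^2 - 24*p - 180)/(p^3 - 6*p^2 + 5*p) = (p^2 + 12*p + 36)/(p*(p - 1))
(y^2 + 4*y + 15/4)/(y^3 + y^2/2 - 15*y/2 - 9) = (y + 5/2)/(y^2 - y - 6)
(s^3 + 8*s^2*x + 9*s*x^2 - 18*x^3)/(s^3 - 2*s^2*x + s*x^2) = (-s^2 - 9*s*x - 18*x^2)/(s*(-s + x))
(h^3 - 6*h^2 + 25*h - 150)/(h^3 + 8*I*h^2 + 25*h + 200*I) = (h - 6)/(h + 8*I)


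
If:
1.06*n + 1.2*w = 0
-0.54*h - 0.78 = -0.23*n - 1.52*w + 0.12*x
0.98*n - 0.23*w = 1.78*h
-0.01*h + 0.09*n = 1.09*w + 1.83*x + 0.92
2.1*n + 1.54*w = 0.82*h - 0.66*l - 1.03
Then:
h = -0.31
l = -1.42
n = -0.47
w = 0.41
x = -0.77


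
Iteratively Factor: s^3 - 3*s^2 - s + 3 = (s - 1)*(s^2 - 2*s - 3) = (s - 3)*(s - 1)*(s + 1)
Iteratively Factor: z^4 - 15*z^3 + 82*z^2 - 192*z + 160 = (z - 2)*(z^3 - 13*z^2 + 56*z - 80) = (z - 4)*(z - 2)*(z^2 - 9*z + 20) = (z - 5)*(z - 4)*(z - 2)*(z - 4)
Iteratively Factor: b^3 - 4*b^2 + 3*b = (b - 1)*(b^2 - 3*b) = (b - 3)*(b - 1)*(b)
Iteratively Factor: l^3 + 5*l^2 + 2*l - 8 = (l + 2)*(l^2 + 3*l - 4) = (l - 1)*(l + 2)*(l + 4)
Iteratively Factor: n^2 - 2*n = (n)*(n - 2)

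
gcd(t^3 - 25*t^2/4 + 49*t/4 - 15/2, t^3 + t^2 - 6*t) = t - 2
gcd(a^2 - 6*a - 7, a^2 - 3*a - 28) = a - 7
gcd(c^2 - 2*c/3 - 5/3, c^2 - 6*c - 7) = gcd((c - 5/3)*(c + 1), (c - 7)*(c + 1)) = c + 1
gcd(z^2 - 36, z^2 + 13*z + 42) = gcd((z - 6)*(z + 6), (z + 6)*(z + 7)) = z + 6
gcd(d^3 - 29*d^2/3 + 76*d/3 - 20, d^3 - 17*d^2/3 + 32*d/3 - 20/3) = d^2 - 11*d/3 + 10/3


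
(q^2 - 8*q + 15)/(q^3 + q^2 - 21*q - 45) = (q - 3)/(q^2 + 6*q + 9)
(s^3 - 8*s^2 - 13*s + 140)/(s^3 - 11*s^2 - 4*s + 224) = (s - 5)/(s - 8)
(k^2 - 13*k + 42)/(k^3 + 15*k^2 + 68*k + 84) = (k^2 - 13*k + 42)/(k^3 + 15*k^2 + 68*k + 84)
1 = 1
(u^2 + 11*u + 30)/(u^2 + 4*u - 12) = (u + 5)/(u - 2)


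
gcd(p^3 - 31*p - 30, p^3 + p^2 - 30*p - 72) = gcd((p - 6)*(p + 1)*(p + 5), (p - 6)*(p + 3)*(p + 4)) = p - 6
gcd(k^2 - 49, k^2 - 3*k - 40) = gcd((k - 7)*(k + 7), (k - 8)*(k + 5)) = 1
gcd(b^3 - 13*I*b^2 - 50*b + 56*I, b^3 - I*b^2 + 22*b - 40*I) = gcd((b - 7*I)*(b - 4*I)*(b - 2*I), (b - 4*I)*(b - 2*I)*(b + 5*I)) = b^2 - 6*I*b - 8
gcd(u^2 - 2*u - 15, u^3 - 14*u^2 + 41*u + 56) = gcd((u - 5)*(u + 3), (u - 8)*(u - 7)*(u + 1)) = 1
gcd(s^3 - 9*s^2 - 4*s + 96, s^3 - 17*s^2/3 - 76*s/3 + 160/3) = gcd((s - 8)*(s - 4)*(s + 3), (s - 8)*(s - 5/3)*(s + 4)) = s - 8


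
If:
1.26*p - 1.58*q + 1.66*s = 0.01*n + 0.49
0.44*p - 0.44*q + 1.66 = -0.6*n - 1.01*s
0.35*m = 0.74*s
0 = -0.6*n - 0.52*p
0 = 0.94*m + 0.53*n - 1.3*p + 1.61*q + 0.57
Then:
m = 1.28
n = -4.25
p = 4.91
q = 4.27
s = 0.60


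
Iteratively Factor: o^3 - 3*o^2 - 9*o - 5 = (o + 1)*(o^2 - 4*o - 5) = (o - 5)*(o + 1)*(o + 1)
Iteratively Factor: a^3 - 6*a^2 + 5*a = (a)*(a^2 - 6*a + 5) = a*(a - 5)*(a - 1)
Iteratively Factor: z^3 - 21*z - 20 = (z - 5)*(z^2 + 5*z + 4) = (z - 5)*(z + 4)*(z + 1)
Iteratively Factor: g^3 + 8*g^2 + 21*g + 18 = (g + 3)*(g^2 + 5*g + 6) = (g + 2)*(g + 3)*(g + 3)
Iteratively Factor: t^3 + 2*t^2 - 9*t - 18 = (t + 3)*(t^2 - t - 6) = (t - 3)*(t + 3)*(t + 2)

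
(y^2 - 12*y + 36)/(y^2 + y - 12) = (y^2 - 12*y + 36)/(y^2 + y - 12)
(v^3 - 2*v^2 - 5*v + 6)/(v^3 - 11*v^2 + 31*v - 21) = (v + 2)/(v - 7)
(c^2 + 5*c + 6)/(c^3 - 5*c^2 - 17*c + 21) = (c + 2)/(c^2 - 8*c + 7)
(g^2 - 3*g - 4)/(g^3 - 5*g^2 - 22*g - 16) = (g - 4)/(g^2 - 6*g - 16)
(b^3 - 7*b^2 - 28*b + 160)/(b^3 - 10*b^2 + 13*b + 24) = (b^2 + b - 20)/(b^2 - 2*b - 3)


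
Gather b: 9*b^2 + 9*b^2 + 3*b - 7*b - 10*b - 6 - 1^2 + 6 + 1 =18*b^2 - 14*b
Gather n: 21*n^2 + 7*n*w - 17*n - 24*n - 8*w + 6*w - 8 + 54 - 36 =21*n^2 + n*(7*w - 41) - 2*w + 10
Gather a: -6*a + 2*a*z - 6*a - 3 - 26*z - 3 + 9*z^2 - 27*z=a*(2*z - 12) + 9*z^2 - 53*z - 6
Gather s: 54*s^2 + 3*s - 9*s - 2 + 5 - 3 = 54*s^2 - 6*s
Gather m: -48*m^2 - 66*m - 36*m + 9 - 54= -48*m^2 - 102*m - 45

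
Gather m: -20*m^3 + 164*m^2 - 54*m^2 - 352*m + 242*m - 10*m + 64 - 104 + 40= -20*m^3 + 110*m^2 - 120*m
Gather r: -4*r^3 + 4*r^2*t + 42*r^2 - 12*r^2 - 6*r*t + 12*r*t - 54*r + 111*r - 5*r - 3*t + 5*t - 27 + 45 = -4*r^3 + r^2*(4*t + 30) + r*(6*t + 52) + 2*t + 18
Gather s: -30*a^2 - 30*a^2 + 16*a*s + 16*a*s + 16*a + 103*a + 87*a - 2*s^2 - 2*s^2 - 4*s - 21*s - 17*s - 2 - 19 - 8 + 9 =-60*a^2 + 206*a - 4*s^2 + s*(32*a - 42) - 20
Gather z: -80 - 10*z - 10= -10*z - 90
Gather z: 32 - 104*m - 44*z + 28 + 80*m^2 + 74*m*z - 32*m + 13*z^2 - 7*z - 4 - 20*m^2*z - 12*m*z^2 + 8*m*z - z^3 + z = 80*m^2 - 136*m - z^3 + z^2*(13 - 12*m) + z*(-20*m^2 + 82*m - 50) + 56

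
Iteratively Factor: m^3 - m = (m - 1)*(m^2 + m) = m*(m - 1)*(m + 1)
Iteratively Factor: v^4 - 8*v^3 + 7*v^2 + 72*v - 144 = (v - 4)*(v^3 - 4*v^2 - 9*v + 36) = (v - 4)*(v + 3)*(v^2 - 7*v + 12) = (v - 4)*(v - 3)*(v + 3)*(v - 4)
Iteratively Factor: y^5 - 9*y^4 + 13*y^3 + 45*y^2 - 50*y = (y - 5)*(y^4 - 4*y^3 - 7*y^2 + 10*y) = (y - 5)^2*(y^3 + y^2 - 2*y) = (y - 5)^2*(y + 2)*(y^2 - y) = y*(y - 5)^2*(y + 2)*(y - 1)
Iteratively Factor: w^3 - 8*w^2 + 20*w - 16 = (w - 4)*(w^2 - 4*w + 4) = (w - 4)*(w - 2)*(w - 2)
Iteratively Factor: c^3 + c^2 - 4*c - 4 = (c - 2)*(c^2 + 3*c + 2) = (c - 2)*(c + 1)*(c + 2)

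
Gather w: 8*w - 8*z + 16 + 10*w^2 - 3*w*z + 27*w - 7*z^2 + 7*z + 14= 10*w^2 + w*(35 - 3*z) - 7*z^2 - z + 30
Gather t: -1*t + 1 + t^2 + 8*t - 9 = t^2 + 7*t - 8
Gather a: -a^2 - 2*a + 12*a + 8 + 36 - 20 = -a^2 + 10*a + 24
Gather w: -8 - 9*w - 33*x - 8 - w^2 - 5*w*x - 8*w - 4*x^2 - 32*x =-w^2 + w*(-5*x - 17) - 4*x^2 - 65*x - 16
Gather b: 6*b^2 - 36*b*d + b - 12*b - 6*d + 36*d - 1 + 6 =6*b^2 + b*(-36*d - 11) + 30*d + 5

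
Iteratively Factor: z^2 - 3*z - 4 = (z + 1)*(z - 4)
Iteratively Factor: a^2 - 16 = (a + 4)*(a - 4)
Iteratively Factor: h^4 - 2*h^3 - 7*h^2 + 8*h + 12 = (h + 1)*(h^3 - 3*h^2 - 4*h + 12) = (h + 1)*(h + 2)*(h^2 - 5*h + 6) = (h - 3)*(h + 1)*(h + 2)*(h - 2)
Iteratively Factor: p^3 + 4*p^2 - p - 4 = (p - 1)*(p^2 + 5*p + 4) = (p - 1)*(p + 4)*(p + 1)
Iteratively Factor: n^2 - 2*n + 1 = (n - 1)*(n - 1)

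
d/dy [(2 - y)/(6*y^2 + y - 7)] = (-6*y^2 - y + (y - 2)*(12*y + 1) + 7)/(6*y^2 + y - 7)^2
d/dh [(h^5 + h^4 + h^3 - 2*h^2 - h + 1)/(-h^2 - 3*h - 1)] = (-3*h^6 - 14*h^5 - 15*h^4 - 10*h^3 + 2*h^2 + 6*h + 4)/(h^4 + 6*h^3 + 11*h^2 + 6*h + 1)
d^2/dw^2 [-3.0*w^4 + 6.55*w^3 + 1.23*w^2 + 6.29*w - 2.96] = -36.0*w^2 + 39.3*w + 2.46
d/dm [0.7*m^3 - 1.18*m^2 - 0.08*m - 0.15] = 2.1*m^2 - 2.36*m - 0.08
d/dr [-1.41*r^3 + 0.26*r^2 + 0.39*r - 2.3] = -4.23*r^2 + 0.52*r + 0.39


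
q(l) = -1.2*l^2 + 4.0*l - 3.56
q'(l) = 4.0 - 2.4*l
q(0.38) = -2.21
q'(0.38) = 3.09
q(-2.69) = -23.00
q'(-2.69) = 10.46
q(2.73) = -1.58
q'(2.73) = -2.55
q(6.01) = -22.86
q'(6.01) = -10.42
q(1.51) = -0.26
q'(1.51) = 0.38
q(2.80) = -1.77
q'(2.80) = -2.72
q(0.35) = -2.31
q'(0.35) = 3.16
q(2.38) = -0.84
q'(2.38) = -1.71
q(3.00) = -2.36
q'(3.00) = -3.20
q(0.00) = -3.56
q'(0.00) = 4.00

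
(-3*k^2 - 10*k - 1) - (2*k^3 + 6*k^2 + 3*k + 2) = -2*k^3 - 9*k^2 - 13*k - 3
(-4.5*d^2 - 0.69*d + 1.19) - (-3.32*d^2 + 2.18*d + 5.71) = -1.18*d^2 - 2.87*d - 4.52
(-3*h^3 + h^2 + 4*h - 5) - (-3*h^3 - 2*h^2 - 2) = 3*h^2 + 4*h - 3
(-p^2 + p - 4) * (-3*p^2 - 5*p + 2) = 3*p^4 + 2*p^3 + 5*p^2 + 22*p - 8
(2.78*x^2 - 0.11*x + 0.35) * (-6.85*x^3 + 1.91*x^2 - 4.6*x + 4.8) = -19.043*x^5 + 6.0633*x^4 - 15.3956*x^3 + 14.5185*x^2 - 2.138*x + 1.68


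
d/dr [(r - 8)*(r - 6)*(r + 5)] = 3*r^2 - 18*r - 22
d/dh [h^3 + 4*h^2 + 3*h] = 3*h^2 + 8*h + 3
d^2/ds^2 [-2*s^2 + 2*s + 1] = -4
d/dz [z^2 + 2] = 2*z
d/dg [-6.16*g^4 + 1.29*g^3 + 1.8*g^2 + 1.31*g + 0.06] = -24.64*g^3 + 3.87*g^2 + 3.6*g + 1.31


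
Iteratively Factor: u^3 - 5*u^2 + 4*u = (u)*(u^2 - 5*u + 4) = u*(u - 1)*(u - 4)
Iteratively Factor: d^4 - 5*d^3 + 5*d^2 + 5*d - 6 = (d - 1)*(d^3 - 4*d^2 + d + 6) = (d - 1)*(d + 1)*(d^2 - 5*d + 6) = (d - 2)*(d - 1)*(d + 1)*(d - 3)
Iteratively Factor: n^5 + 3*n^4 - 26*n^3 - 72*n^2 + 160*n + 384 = (n - 3)*(n^4 + 6*n^3 - 8*n^2 - 96*n - 128) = (n - 3)*(n + 2)*(n^3 + 4*n^2 - 16*n - 64) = (n - 3)*(n + 2)*(n + 4)*(n^2 - 16) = (n - 3)*(n + 2)*(n + 4)^2*(n - 4)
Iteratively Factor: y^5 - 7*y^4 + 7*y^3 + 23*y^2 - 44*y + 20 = (y - 2)*(y^4 - 5*y^3 - 3*y^2 + 17*y - 10) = (y - 2)*(y + 2)*(y^3 - 7*y^2 + 11*y - 5) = (y - 5)*(y - 2)*(y + 2)*(y^2 - 2*y + 1) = (y - 5)*(y - 2)*(y - 1)*(y + 2)*(y - 1)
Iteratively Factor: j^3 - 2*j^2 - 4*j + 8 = (j + 2)*(j^2 - 4*j + 4) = (j - 2)*(j + 2)*(j - 2)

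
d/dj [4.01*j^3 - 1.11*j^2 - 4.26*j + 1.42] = 12.03*j^2 - 2.22*j - 4.26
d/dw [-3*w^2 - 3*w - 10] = -6*w - 3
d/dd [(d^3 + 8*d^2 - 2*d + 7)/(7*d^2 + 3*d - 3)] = (7*d^4 + 6*d^3 + 29*d^2 - 146*d - 15)/(49*d^4 + 42*d^3 - 33*d^2 - 18*d + 9)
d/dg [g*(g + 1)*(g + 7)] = 3*g^2 + 16*g + 7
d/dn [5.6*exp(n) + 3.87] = 5.6*exp(n)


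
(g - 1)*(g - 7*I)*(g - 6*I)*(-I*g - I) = -I*g^4 - 13*g^3 + 43*I*g^2 + 13*g - 42*I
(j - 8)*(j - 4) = j^2 - 12*j + 32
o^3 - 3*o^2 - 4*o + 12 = (o - 3)*(o - 2)*(o + 2)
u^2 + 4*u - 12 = (u - 2)*(u + 6)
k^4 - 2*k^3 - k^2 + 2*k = k*(k - 2)*(k - 1)*(k + 1)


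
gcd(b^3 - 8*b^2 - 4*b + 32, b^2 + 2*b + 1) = 1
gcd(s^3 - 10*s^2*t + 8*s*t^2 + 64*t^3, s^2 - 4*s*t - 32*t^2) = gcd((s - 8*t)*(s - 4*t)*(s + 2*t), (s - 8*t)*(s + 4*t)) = s - 8*t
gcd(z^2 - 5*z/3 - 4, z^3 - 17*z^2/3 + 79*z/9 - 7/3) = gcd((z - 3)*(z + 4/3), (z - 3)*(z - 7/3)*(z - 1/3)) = z - 3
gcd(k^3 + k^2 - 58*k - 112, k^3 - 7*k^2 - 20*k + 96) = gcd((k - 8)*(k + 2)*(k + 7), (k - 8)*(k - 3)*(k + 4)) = k - 8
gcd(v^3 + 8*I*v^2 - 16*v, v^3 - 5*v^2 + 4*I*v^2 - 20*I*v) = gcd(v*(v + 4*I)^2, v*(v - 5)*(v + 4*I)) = v^2 + 4*I*v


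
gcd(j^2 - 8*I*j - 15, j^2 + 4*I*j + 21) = j - 3*I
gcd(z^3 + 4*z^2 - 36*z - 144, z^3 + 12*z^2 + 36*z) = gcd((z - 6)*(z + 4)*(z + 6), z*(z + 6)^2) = z + 6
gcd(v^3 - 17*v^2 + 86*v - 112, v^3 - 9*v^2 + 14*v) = v^2 - 9*v + 14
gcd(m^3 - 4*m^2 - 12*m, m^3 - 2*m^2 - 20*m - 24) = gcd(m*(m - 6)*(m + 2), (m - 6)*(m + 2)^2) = m^2 - 4*m - 12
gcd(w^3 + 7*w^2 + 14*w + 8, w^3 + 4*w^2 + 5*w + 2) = w^2 + 3*w + 2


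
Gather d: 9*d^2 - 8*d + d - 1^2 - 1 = 9*d^2 - 7*d - 2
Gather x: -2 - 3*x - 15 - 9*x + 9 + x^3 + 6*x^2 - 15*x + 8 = x^3 + 6*x^2 - 27*x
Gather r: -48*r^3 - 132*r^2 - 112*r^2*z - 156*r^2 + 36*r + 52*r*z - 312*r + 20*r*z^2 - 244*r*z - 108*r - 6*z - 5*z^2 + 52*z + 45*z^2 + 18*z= -48*r^3 + r^2*(-112*z - 288) + r*(20*z^2 - 192*z - 384) + 40*z^2 + 64*z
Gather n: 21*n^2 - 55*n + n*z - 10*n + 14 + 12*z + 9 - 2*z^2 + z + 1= 21*n^2 + n*(z - 65) - 2*z^2 + 13*z + 24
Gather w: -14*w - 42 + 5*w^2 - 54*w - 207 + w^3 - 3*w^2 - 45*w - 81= w^3 + 2*w^2 - 113*w - 330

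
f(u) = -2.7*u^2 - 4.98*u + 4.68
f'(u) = -5.4*u - 4.98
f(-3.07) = -5.48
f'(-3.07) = 11.60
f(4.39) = -69.22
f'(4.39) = -28.69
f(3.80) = -53.23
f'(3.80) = -25.50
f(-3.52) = -11.24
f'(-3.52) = 14.03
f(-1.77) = 5.04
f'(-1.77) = 4.58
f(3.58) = -47.75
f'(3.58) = -24.31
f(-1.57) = 5.84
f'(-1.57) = 3.50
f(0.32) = 2.81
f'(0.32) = -6.71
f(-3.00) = -4.68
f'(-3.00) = 11.22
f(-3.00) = -4.68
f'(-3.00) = 11.22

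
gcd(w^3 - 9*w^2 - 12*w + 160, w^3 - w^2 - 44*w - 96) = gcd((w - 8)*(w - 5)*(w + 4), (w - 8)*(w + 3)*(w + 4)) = w^2 - 4*w - 32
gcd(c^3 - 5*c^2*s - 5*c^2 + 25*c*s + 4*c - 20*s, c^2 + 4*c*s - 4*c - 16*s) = c - 4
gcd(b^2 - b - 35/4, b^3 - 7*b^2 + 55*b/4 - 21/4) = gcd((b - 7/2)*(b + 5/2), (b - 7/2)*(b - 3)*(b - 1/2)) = b - 7/2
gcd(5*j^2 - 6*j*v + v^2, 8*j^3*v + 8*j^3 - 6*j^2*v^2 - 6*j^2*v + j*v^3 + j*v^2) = 1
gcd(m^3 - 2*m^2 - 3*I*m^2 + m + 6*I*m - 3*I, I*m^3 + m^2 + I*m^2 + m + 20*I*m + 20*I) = 1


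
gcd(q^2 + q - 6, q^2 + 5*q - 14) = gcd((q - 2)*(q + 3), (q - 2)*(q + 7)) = q - 2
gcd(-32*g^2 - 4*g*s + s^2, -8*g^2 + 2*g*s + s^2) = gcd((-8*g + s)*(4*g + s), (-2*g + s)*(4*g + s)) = 4*g + s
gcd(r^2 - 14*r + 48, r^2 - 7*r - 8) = r - 8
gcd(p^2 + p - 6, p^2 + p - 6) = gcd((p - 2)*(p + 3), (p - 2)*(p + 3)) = p^2 + p - 6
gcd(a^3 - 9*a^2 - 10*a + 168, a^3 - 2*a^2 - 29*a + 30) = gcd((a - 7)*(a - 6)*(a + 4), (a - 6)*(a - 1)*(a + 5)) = a - 6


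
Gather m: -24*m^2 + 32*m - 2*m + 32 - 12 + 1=-24*m^2 + 30*m + 21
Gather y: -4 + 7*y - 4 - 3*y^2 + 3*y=-3*y^2 + 10*y - 8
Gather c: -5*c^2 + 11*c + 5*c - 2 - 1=-5*c^2 + 16*c - 3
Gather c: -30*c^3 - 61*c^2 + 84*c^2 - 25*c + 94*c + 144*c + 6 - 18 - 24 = -30*c^3 + 23*c^2 + 213*c - 36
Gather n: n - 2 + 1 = n - 1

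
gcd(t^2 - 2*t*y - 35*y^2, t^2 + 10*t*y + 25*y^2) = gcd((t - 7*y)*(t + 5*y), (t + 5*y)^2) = t + 5*y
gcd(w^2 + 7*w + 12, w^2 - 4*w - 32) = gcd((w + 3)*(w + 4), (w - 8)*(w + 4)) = w + 4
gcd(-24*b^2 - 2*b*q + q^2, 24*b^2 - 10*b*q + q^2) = -6*b + q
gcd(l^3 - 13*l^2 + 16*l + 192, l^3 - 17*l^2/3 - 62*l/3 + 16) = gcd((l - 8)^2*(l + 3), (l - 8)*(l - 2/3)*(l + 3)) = l^2 - 5*l - 24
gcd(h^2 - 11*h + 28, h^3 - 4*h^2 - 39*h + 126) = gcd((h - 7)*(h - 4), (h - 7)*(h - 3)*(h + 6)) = h - 7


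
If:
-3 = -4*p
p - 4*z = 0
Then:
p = 3/4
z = 3/16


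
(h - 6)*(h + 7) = h^2 + h - 42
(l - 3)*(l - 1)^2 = l^3 - 5*l^2 + 7*l - 3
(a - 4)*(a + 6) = a^2 + 2*a - 24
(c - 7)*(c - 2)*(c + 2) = c^3 - 7*c^2 - 4*c + 28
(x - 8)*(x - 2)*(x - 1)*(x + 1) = x^4 - 10*x^3 + 15*x^2 + 10*x - 16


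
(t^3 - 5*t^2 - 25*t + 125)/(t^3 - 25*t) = (t - 5)/t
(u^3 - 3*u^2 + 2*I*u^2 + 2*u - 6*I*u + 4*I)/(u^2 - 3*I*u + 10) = (u^2 - 3*u + 2)/(u - 5*I)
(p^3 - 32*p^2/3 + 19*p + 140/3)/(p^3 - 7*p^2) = 1 - 11/(3*p) - 20/(3*p^2)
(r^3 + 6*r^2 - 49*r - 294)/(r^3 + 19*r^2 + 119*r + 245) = (r^2 - r - 42)/(r^2 + 12*r + 35)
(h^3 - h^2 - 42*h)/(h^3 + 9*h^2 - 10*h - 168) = h*(h - 7)/(h^2 + 3*h - 28)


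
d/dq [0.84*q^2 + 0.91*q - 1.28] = 1.68*q + 0.91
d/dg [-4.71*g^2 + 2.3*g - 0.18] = 2.3 - 9.42*g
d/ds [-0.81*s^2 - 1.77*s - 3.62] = -1.62*s - 1.77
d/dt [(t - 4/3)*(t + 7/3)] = 2*t + 1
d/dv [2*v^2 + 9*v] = 4*v + 9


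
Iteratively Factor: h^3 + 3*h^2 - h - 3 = (h + 3)*(h^2 - 1) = (h - 1)*(h + 3)*(h + 1)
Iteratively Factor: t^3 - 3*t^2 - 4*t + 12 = (t + 2)*(t^2 - 5*t + 6) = (t - 3)*(t + 2)*(t - 2)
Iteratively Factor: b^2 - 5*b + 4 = (b - 4)*(b - 1)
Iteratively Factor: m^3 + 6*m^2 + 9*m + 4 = (m + 1)*(m^2 + 5*m + 4) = (m + 1)*(m + 4)*(m + 1)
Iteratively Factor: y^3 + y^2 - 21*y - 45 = (y + 3)*(y^2 - 2*y - 15) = (y - 5)*(y + 3)*(y + 3)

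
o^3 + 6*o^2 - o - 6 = (o - 1)*(o + 1)*(o + 6)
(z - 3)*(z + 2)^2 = z^3 + z^2 - 8*z - 12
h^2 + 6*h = h*(h + 6)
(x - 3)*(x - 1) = x^2 - 4*x + 3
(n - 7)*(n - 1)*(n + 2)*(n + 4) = n^4 - 2*n^3 - 33*n^2 - 22*n + 56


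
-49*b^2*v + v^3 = v*(-7*b + v)*(7*b + v)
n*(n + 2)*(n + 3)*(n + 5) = n^4 + 10*n^3 + 31*n^2 + 30*n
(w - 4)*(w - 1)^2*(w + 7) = w^4 + w^3 - 33*w^2 + 59*w - 28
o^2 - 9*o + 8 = (o - 8)*(o - 1)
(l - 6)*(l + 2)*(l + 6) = l^3 + 2*l^2 - 36*l - 72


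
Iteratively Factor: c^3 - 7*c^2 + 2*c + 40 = (c - 5)*(c^2 - 2*c - 8) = (c - 5)*(c - 4)*(c + 2)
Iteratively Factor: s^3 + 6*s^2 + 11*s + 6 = (s + 3)*(s^2 + 3*s + 2) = (s + 1)*(s + 3)*(s + 2)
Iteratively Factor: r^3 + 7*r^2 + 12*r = (r)*(r^2 + 7*r + 12) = r*(r + 3)*(r + 4)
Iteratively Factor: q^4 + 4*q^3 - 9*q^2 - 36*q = (q)*(q^3 + 4*q^2 - 9*q - 36) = q*(q + 3)*(q^2 + q - 12) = q*(q - 3)*(q + 3)*(q + 4)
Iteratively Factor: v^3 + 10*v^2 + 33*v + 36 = (v + 3)*(v^2 + 7*v + 12) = (v + 3)*(v + 4)*(v + 3)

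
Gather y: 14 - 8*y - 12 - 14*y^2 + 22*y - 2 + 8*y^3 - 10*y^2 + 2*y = 8*y^3 - 24*y^2 + 16*y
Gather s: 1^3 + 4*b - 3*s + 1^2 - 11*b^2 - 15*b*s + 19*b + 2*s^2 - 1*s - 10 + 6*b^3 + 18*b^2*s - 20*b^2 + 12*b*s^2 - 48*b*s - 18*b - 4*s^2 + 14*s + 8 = 6*b^3 - 31*b^2 + 5*b + s^2*(12*b - 2) + s*(18*b^2 - 63*b + 10)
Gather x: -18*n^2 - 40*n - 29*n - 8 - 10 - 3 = -18*n^2 - 69*n - 21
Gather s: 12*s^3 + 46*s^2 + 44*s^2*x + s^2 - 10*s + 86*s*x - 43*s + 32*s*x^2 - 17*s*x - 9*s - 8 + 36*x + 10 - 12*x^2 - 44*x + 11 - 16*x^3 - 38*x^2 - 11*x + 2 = 12*s^3 + s^2*(44*x + 47) + s*(32*x^2 + 69*x - 62) - 16*x^3 - 50*x^2 - 19*x + 15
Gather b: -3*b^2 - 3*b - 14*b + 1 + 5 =-3*b^2 - 17*b + 6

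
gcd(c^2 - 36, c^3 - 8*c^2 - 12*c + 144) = c - 6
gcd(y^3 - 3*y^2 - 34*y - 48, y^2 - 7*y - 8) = y - 8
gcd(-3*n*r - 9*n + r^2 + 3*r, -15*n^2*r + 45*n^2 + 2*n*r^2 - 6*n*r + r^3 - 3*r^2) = -3*n + r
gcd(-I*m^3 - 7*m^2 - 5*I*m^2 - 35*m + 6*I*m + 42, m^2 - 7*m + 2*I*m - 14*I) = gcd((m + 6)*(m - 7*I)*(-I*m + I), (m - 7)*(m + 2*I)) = 1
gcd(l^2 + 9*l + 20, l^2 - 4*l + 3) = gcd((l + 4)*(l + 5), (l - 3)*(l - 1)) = 1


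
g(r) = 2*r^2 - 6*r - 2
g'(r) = 4*r - 6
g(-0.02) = -1.88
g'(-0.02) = -6.08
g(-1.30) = 9.18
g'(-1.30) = -11.20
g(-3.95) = 52.90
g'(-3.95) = -21.80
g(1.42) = -6.49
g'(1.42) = -0.32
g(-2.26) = 21.78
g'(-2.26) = -15.04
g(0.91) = -5.80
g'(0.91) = -2.36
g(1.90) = -6.18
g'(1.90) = 1.60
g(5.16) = 20.29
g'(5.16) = 14.64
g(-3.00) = 34.00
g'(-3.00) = -18.00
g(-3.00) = 34.00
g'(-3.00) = -18.00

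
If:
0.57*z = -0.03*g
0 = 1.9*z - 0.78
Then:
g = -7.80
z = 0.41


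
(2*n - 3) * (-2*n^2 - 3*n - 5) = -4*n^3 - n + 15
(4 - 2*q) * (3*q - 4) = -6*q^2 + 20*q - 16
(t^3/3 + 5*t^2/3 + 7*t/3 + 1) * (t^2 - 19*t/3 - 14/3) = t^5/3 - 4*t^4/9 - 88*t^3/9 - 194*t^2/9 - 155*t/9 - 14/3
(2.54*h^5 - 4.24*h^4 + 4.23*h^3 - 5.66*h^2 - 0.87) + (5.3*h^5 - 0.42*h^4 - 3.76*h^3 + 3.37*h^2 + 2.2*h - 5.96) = 7.84*h^5 - 4.66*h^4 + 0.470000000000001*h^3 - 2.29*h^2 + 2.2*h - 6.83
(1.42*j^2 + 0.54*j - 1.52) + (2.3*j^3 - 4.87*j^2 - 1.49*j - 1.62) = 2.3*j^3 - 3.45*j^2 - 0.95*j - 3.14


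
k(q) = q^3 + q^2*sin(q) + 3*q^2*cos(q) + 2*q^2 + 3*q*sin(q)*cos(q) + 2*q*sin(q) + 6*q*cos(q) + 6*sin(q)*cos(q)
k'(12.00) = 960.53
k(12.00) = 2332.14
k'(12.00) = 960.53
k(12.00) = 2332.14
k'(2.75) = -2.24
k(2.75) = -0.34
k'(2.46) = -11.73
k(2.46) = 1.80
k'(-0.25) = 6.32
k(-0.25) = -2.31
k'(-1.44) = -3.53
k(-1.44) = 1.43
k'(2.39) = -13.30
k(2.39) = 2.67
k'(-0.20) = 7.53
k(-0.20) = -1.97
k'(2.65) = -6.02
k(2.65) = 0.08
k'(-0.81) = -5.19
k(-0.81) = -2.30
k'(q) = -3*q^2*sin(q) + q^2*cos(q) + 3*q^2 - 3*q*sin(q)^2 - 4*q*sin(q) + 3*q*cos(q)^2 + 8*q*cos(q) + 4*q - 6*sin(q)^2 + 3*sin(q)*cos(q) + 2*sin(q) + 6*cos(q)^2 + 6*cos(q)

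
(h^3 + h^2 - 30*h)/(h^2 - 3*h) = (h^2 + h - 30)/(h - 3)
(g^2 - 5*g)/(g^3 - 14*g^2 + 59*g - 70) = g/(g^2 - 9*g + 14)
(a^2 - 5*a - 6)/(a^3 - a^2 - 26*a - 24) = 1/(a + 4)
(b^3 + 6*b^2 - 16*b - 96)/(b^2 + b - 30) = (b^2 - 16)/(b - 5)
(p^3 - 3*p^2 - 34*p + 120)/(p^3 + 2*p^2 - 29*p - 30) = (p - 4)/(p + 1)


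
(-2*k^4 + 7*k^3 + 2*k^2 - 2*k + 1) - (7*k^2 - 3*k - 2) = -2*k^4 + 7*k^3 - 5*k^2 + k + 3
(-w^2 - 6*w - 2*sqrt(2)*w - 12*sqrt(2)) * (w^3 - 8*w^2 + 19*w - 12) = -w^5 - 2*sqrt(2)*w^4 + 2*w^4 + 4*sqrt(2)*w^3 + 29*w^3 - 102*w^2 + 58*sqrt(2)*w^2 - 204*sqrt(2)*w + 72*w + 144*sqrt(2)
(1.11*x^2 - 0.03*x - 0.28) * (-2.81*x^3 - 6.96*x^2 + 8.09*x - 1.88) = -3.1191*x^5 - 7.6413*x^4 + 9.9755*x^3 - 0.3807*x^2 - 2.2088*x + 0.5264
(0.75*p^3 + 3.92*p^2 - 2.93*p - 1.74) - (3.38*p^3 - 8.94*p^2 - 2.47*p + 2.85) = -2.63*p^3 + 12.86*p^2 - 0.46*p - 4.59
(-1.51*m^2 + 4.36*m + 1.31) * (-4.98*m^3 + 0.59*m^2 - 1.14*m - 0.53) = 7.5198*m^5 - 22.6037*m^4 - 2.23*m^3 - 3.3972*m^2 - 3.8042*m - 0.6943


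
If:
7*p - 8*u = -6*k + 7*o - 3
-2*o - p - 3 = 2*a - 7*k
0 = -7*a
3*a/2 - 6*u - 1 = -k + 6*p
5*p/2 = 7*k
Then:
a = 0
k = -445/959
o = -339/137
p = -178/137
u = 1012/959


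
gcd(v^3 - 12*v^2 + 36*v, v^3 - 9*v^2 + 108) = v^2 - 12*v + 36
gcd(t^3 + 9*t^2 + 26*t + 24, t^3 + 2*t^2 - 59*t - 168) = t + 3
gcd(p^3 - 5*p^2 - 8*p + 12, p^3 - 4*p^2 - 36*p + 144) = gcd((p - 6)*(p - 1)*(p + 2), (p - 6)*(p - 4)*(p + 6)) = p - 6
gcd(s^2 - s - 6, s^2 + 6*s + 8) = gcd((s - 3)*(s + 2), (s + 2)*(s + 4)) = s + 2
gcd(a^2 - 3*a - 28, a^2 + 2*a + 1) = 1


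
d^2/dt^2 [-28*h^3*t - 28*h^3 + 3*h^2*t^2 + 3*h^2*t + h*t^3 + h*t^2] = 2*h*(3*h + 3*t + 1)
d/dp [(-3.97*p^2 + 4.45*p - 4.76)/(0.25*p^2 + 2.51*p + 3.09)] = (-11.0772*p^2 - 22.1546*p + 25.6981)/(0.0625*p^4 + 1.255*p^3 + 7.8451*p^2 + 15.5118*p + 9.5481)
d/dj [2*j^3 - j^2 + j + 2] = 6*j^2 - 2*j + 1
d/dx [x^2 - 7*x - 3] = 2*x - 7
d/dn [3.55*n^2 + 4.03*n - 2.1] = 7.1*n + 4.03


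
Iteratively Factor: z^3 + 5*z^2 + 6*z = (z)*(z^2 + 5*z + 6) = z*(z + 2)*(z + 3)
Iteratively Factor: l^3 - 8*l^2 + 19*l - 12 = (l - 1)*(l^2 - 7*l + 12) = (l - 3)*(l - 1)*(l - 4)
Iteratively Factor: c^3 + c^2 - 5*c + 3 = (c - 1)*(c^2 + 2*c - 3) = (c - 1)^2*(c + 3)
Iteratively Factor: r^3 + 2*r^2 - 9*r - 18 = (r + 2)*(r^2 - 9) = (r + 2)*(r + 3)*(r - 3)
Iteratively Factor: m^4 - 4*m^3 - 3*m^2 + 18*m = (m)*(m^3 - 4*m^2 - 3*m + 18) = m*(m - 3)*(m^2 - m - 6) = m*(m - 3)*(m + 2)*(m - 3)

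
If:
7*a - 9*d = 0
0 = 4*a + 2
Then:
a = -1/2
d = -7/18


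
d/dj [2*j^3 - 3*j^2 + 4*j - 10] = 6*j^2 - 6*j + 4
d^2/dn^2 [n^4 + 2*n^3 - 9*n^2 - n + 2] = 12*n^2 + 12*n - 18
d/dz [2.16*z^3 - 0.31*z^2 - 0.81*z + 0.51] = 6.48*z^2 - 0.62*z - 0.81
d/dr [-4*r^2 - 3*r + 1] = -8*r - 3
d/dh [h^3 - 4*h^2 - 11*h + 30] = 3*h^2 - 8*h - 11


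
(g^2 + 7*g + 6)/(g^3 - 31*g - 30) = (g + 6)/(g^2 - g - 30)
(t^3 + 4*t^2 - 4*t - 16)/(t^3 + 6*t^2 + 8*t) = (t - 2)/t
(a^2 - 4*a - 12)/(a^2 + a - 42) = (a + 2)/(a + 7)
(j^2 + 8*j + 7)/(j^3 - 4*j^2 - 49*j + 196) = (j + 1)/(j^2 - 11*j + 28)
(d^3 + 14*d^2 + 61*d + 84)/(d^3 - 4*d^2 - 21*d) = (d^2 + 11*d + 28)/(d*(d - 7))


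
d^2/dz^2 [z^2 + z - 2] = 2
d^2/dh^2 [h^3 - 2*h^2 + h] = 6*h - 4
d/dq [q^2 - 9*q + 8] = 2*q - 9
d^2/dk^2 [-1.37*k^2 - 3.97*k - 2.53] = -2.74000000000000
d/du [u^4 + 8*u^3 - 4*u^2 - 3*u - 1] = 4*u^3 + 24*u^2 - 8*u - 3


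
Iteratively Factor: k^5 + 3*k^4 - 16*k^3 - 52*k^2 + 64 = (k + 2)*(k^4 + k^3 - 18*k^2 - 16*k + 32) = (k + 2)*(k + 4)*(k^3 - 3*k^2 - 6*k + 8) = (k - 1)*(k + 2)*(k + 4)*(k^2 - 2*k - 8) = (k - 4)*(k - 1)*(k + 2)*(k + 4)*(k + 2)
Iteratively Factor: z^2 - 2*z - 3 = (z - 3)*(z + 1)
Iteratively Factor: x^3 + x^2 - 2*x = (x + 2)*(x^2 - x) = (x - 1)*(x + 2)*(x)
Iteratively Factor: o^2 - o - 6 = (o - 3)*(o + 2)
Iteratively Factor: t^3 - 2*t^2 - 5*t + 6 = (t - 3)*(t^2 + t - 2) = (t - 3)*(t - 1)*(t + 2)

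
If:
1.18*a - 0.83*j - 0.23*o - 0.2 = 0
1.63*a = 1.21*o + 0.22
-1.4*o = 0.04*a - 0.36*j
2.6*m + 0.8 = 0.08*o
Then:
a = 0.12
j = -0.06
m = -0.31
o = -0.02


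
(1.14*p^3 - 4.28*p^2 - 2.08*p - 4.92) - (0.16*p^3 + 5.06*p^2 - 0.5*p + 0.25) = 0.98*p^3 - 9.34*p^2 - 1.58*p - 5.17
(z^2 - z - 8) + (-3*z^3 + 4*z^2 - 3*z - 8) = -3*z^3 + 5*z^2 - 4*z - 16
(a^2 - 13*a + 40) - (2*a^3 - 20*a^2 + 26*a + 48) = -2*a^3 + 21*a^2 - 39*a - 8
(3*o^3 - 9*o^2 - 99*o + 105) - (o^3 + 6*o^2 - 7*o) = 2*o^3 - 15*o^2 - 92*o + 105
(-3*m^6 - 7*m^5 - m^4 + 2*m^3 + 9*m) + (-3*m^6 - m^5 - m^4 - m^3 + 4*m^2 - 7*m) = -6*m^6 - 8*m^5 - 2*m^4 + m^3 + 4*m^2 + 2*m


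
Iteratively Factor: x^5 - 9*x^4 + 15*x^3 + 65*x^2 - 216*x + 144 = (x - 3)*(x^4 - 6*x^3 - 3*x^2 + 56*x - 48) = (x - 3)*(x - 1)*(x^3 - 5*x^2 - 8*x + 48) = (x - 3)*(x - 1)*(x + 3)*(x^2 - 8*x + 16) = (x - 4)*(x - 3)*(x - 1)*(x + 3)*(x - 4)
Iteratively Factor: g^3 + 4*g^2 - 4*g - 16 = (g + 4)*(g^2 - 4) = (g + 2)*(g + 4)*(g - 2)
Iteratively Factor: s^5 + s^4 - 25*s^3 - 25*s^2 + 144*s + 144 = (s + 4)*(s^4 - 3*s^3 - 13*s^2 + 27*s + 36) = (s + 1)*(s + 4)*(s^3 - 4*s^2 - 9*s + 36) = (s - 4)*(s + 1)*(s + 4)*(s^2 - 9) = (s - 4)*(s - 3)*(s + 1)*(s + 4)*(s + 3)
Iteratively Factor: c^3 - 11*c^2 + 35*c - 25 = (c - 5)*(c^2 - 6*c + 5) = (c - 5)^2*(c - 1)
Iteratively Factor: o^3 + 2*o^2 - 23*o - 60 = (o - 5)*(o^2 + 7*o + 12) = (o - 5)*(o + 3)*(o + 4)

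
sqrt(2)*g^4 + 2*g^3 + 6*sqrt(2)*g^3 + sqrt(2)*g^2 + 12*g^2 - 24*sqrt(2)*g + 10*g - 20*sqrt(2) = (g + 5)*(g - sqrt(2))*(g + 2*sqrt(2))*(sqrt(2)*g + sqrt(2))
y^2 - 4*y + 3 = (y - 3)*(y - 1)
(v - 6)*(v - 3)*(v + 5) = v^3 - 4*v^2 - 27*v + 90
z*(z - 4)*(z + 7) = z^3 + 3*z^2 - 28*z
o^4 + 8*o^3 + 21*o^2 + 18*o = o*(o + 2)*(o + 3)^2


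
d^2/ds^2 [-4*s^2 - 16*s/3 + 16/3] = -8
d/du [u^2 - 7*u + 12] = 2*u - 7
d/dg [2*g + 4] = 2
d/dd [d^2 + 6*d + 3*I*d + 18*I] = 2*d + 6 + 3*I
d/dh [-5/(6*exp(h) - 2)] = 15*exp(h)/(2*(3*exp(h) - 1)^2)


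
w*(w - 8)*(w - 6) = w^3 - 14*w^2 + 48*w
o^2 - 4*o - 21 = (o - 7)*(o + 3)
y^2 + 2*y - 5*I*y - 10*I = (y + 2)*(y - 5*I)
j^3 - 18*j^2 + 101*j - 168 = (j - 8)*(j - 7)*(j - 3)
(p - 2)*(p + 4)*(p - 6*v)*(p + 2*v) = p^4 - 4*p^3*v + 2*p^3 - 12*p^2*v^2 - 8*p^2*v - 8*p^2 - 24*p*v^2 + 32*p*v + 96*v^2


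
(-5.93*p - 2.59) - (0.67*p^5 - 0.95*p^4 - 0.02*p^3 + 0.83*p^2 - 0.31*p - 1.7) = -0.67*p^5 + 0.95*p^4 + 0.02*p^3 - 0.83*p^2 - 5.62*p - 0.89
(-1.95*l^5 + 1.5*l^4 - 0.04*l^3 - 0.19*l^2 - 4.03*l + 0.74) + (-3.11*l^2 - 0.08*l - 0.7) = -1.95*l^5 + 1.5*l^4 - 0.04*l^3 - 3.3*l^2 - 4.11*l + 0.04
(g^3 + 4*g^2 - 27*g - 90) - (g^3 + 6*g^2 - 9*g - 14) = -2*g^2 - 18*g - 76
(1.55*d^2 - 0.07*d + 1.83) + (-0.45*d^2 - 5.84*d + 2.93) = 1.1*d^2 - 5.91*d + 4.76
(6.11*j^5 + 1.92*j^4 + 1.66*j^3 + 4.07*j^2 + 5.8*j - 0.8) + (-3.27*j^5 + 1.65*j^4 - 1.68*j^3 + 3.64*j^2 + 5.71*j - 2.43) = 2.84*j^5 + 3.57*j^4 - 0.02*j^3 + 7.71*j^2 + 11.51*j - 3.23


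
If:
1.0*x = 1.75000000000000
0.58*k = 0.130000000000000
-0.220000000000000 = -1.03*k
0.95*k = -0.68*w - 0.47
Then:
No Solution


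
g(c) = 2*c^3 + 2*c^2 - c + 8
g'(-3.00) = 41.00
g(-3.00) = -25.00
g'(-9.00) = 449.00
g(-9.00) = -1279.00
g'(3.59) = 90.69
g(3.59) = 122.72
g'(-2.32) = 22.01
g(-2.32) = -3.89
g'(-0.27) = -1.64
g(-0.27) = 8.38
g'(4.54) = 140.83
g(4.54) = 231.84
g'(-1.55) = 7.22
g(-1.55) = 6.91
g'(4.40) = 132.76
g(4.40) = 212.69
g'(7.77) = 392.32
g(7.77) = 1059.17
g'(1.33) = 14.93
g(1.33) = 14.91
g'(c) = 6*c^2 + 4*c - 1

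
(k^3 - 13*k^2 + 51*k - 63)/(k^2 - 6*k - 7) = (k^2 - 6*k + 9)/(k + 1)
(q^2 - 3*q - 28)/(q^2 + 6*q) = (q^2 - 3*q - 28)/(q*(q + 6))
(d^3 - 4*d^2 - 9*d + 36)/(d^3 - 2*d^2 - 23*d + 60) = (d + 3)/(d + 5)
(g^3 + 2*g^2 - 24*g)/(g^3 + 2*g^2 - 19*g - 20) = g*(g + 6)/(g^2 + 6*g + 5)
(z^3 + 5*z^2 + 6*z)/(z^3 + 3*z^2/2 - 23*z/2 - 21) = 2*z/(2*z - 7)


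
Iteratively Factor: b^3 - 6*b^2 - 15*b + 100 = (b - 5)*(b^2 - b - 20) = (b - 5)*(b + 4)*(b - 5)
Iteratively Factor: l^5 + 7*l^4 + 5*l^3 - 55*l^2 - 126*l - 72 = (l + 2)*(l^4 + 5*l^3 - 5*l^2 - 45*l - 36) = (l - 3)*(l + 2)*(l^3 + 8*l^2 + 19*l + 12) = (l - 3)*(l + 2)*(l + 4)*(l^2 + 4*l + 3) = (l - 3)*(l + 1)*(l + 2)*(l + 4)*(l + 3)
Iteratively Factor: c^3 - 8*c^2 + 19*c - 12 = (c - 3)*(c^2 - 5*c + 4) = (c - 3)*(c - 1)*(c - 4)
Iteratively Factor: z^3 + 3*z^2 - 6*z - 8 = (z - 2)*(z^2 + 5*z + 4) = (z - 2)*(z + 4)*(z + 1)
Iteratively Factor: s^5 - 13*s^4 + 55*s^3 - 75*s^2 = (s)*(s^4 - 13*s^3 + 55*s^2 - 75*s) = s*(s - 5)*(s^3 - 8*s^2 + 15*s) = s*(s - 5)*(s - 3)*(s^2 - 5*s) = s^2*(s - 5)*(s - 3)*(s - 5)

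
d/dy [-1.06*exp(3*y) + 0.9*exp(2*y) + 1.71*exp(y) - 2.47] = (-3.18*exp(2*y) + 1.8*exp(y) + 1.71)*exp(y)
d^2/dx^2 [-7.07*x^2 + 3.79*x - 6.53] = -14.1400000000000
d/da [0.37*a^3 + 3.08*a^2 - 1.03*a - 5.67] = 1.11*a^2 + 6.16*a - 1.03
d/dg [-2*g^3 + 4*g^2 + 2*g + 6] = -6*g^2 + 8*g + 2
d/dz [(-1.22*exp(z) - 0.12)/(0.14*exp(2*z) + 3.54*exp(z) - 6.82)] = (0.1708*exp(2*z) + 0.0335999999999999*exp(z) + 8.7452)*exp(z)/(0.0196*exp(4*z) + 0.9912*exp(3*z) + 10.622*exp(2*z) - 48.2856*exp(z) + 46.5124)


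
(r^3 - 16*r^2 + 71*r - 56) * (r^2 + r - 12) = r^5 - 15*r^4 + 43*r^3 + 207*r^2 - 908*r + 672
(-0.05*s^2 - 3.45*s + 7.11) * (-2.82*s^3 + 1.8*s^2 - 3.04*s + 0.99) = 0.141*s^5 + 9.639*s^4 - 26.1082*s^3 + 23.2365*s^2 - 25.0299*s + 7.0389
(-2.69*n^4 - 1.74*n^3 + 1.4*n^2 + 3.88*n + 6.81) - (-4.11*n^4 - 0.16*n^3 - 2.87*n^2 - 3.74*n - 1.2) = 1.42*n^4 - 1.58*n^3 + 4.27*n^2 + 7.62*n + 8.01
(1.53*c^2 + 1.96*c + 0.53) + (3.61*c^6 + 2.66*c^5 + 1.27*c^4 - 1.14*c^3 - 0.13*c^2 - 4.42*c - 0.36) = 3.61*c^6 + 2.66*c^5 + 1.27*c^4 - 1.14*c^3 + 1.4*c^2 - 2.46*c + 0.17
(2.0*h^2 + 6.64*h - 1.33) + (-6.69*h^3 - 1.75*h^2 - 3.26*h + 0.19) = -6.69*h^3 + 0.25*h^2 + 3.38*h - 1.14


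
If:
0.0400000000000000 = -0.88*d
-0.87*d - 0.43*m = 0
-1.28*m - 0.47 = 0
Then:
No Solution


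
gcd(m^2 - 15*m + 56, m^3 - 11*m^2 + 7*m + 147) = m - 7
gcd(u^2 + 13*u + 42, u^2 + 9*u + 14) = u + 7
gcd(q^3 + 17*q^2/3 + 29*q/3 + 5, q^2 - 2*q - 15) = q + 3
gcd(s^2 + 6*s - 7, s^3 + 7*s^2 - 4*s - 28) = s + 7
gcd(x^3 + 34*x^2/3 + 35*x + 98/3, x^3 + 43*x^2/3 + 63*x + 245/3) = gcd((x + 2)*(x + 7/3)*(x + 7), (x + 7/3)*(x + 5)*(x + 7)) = x^2 + 28*x/3 + 49/3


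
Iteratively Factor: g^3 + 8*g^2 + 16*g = (g + 4)*(g^2 + 4*g) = (g + 4)^2*(g)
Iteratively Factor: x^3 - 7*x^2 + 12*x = (x)*(x^2 - 7*x + 12) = x*(x - 4)*(x - 3)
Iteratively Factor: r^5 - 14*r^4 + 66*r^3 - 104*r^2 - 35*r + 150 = (r - 5)*(r^4 - 9*r^3 + 21*r^2 + r - 30) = (r - 5)*(r + 1)*(r^3 - 10*r^2 + 31*r - 30) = (r - 5)^2*(r + 1)*(r^2 - 5*r + 6) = (r - 5)^2*(r - 2)*(r + 1)*(r - 3)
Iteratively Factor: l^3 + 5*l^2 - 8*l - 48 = (l + 4)*(l^2 + l - 12) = (l - 3)*(l + 4)*(l + 4)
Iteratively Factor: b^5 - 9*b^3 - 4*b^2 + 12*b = (b + 2)*(b^4 - 2*b^3 - 5*b^2 + 6*b) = (b - 3)*(b + 2)*(b^3 + b^2 - 2*b) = (b - 3)*(b + 2)^2*(b^2 - b) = (b - 3)*(b - 1)*(b + 2)^2*(b)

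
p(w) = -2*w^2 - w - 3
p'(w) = -4*w - 1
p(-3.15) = -19.70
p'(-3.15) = 11.60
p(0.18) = -3.24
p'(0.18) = -1.72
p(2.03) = -13.27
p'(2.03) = -9.12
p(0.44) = -3.83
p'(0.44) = -2.76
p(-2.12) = -9.87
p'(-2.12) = 7.48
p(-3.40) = -22.72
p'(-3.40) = 12.60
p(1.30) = -7.68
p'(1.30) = -6.20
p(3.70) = -34.08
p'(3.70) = -15.80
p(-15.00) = -438.00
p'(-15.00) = 59.00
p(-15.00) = -438.00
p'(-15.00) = 59.00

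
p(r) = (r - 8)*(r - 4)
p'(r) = 2*r - 12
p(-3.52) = 86.63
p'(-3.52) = -19.04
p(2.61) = 7.49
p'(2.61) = -6.78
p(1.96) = 12.32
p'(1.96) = -8.08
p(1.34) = 17.72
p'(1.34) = -9.32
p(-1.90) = 58.41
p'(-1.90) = -15.80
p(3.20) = 3.84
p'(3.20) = -5.60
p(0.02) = 31.76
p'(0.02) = -11.96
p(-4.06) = 97.20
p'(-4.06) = -20.12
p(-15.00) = 437.00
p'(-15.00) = -42.00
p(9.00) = 5.00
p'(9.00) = 6.00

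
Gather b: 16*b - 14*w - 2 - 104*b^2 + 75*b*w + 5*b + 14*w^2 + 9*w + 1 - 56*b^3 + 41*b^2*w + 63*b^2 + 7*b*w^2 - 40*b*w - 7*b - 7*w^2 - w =-56*b^3 + b^2*(41*w - 41) + b*(7*w^2 + 35*w + 14) + 7*w^2 - 6*w - 1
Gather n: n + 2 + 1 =n + 3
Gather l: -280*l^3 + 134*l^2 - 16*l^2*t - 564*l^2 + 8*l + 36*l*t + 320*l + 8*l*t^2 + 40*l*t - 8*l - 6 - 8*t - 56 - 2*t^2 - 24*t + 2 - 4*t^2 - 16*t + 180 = -280*l^3 + l^2*(-16*t - 430) + l*(8*t^2 + 76*t + 320) - 6*t^2 - 48*t + 120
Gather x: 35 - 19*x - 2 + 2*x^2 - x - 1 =2*x^2 - 20*x + 32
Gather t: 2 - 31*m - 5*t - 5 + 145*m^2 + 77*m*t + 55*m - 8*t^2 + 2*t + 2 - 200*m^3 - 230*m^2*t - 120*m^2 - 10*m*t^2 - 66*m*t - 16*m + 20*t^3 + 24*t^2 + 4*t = -200*m^3 + 25*m^2 + 8*m + 20*t^3 + t^2*(16 - 10*m) + t*(-230*m^2 + 11*m + 1) - 1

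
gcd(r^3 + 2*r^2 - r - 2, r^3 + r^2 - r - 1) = r^2 - 1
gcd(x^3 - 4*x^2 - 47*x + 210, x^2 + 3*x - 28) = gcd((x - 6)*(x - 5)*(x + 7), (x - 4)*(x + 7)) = x + 7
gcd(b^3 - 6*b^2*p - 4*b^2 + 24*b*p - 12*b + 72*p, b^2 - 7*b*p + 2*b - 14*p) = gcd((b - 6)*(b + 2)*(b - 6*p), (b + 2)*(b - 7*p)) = b + 2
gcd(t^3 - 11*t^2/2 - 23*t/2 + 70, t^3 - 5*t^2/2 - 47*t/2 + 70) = t - 4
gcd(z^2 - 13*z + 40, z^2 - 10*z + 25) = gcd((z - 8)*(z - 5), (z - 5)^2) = z - 5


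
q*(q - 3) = q^2 - 3*q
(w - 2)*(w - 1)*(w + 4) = w^3 + w^2 - 10*w + 8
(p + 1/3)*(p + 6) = p^2 + 19*p/3 + 2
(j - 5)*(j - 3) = j^2 - 8*j + 15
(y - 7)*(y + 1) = y^2 - 6*y - 7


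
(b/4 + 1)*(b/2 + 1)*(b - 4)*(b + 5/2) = b^4/8 + 9*b^3/16 - 11*b^2/8 - 9*b - 10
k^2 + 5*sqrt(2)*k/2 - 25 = (k - 5*sqrt(2)/2)*(k + 5*sqrt(2))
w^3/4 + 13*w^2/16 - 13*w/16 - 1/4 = (w/4 + 1)*(w - 1)*(w + 1/4)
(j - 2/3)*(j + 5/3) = j^2 + j - 10/9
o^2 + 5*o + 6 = (o + 2)*(o + 3)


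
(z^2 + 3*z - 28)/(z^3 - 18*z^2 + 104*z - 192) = (z + 7)/(z^2 - 14*z + 48)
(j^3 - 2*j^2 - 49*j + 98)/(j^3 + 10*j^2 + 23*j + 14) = (j^2 - 9*j + 14)/(j^2 + 3*j + 2)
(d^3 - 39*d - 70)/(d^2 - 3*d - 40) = (d^2 - 5*d - 14)/(d - 8)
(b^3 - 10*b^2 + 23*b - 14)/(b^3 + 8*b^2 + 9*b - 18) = (b^2 - 9*b + 14)/(b^2 + 9*b + 18)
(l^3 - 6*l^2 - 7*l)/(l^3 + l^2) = (l - 7)/l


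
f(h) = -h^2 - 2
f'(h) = -2*h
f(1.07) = -3.14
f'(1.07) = -2.14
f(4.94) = -26.40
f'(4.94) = -9.88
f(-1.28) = -3.64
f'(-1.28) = 2.56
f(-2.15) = -6.62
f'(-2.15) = 4.30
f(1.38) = -3.90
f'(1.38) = -2.76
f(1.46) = -4.13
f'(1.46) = -2.92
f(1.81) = -5.28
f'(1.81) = -3.62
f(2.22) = -6.93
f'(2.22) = -4.44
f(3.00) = -11.00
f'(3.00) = -6.00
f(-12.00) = -146.00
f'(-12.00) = 24.00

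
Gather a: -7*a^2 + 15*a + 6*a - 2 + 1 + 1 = -7*a^2 + 21*a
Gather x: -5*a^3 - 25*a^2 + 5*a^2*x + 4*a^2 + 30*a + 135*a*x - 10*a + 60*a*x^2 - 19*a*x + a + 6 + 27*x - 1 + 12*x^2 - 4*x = -5*a^3 - 21*a^2 + 21*a + x^2*(60*a + 12) + x*(5*a^2 + 116*a + 23) + 5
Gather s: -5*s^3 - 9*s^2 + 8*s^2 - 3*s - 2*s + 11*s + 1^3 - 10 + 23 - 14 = -5*s^3 - s^2 + 6*s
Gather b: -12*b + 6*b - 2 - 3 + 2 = -6*b - 3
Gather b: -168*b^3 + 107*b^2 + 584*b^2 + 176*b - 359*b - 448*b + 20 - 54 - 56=-168*b^3 + 691*b^2 - 631*b - 90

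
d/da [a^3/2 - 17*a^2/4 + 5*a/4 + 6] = 3*a^2/2 - 17*a/2 + 5/4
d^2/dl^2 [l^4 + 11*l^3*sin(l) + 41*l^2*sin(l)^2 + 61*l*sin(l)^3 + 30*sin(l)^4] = -11*l^3*sin(l) - 164*l^2*sin(l)^2 + 66*l^2*cos(l) + 94*l^2 - 549*l*sin(l)^3 + 328*l*sin(l)*cos(l) + 432*l*sin(l) - 480*sin(l)^4 + 366*sin(l)^2*cos(l) + 442*sin(l)^2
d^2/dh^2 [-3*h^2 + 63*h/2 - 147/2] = -6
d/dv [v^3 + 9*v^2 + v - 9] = 3*v^2 + 18*v + 1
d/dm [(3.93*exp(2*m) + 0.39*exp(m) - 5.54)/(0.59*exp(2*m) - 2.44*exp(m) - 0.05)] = (-9.8193*exp(2*m) + 6.1442*exp(m) - 13.5371)*exp(m)/(0.3481*exp(4*m) - 2.8792*exp(3*m) + 5.8946*exp(2*m) + 0.244*exp(m) + 0.0025)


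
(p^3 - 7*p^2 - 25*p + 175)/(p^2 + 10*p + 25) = (p^2 - 12*p + 35)/(p + 5)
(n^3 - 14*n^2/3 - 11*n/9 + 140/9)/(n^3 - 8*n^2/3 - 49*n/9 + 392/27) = 3*(3*n^2 - 7*n - 20)/(9*n^2 - 3*n - 56)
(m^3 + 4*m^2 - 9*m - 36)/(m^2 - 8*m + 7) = (m^3 + 4*m^2 - 9*m - 36)/(m^2 - 8*m + 7)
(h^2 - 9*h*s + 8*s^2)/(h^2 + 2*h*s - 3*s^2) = (h - 8*s)/(h + 3*s)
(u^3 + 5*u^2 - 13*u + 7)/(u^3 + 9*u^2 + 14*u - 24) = (u^2 + 6*u - 7)/(u^2 + 10*u + 24)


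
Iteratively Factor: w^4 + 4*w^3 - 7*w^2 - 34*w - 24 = (w + 1)*(w^3 + 3*w^2 - 10*w - 24) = (w - 3)*(w + 1)*(w^2 + 6*w + 8) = (w - 3)*(w + 1)*(w + 4)*(w + 2)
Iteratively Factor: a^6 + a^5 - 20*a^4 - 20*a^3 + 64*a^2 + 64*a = (a + 1)*(a^5 - 20*a^3 + 64*a) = (a + 1)*(a + 4)*(a^4 - 4*a^3 - 4*a^2 + 16*a) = (a + 1)*(a + 2)*(a + 4)*(a^3 - 6*a^2 + 8*a) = (a - 2)*(a + 1)*(a + 2)*(a + 4)*(a^2 - 4*a) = (a - 4)*(a - 2)*(a + 1)*(a + 2)*(a + 4)*(a)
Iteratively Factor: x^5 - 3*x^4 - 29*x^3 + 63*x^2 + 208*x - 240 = (x - 5)*(x^4 + 2*x^3 - 19*x^2 - 32*x + 48) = (x - 5)*(x + 3)*(x^3 - x^2 - 16*x + 16) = (x - 5)*(x + 3)*(x + 4)*(x^2 - 5*x + 4) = (x - 5)*(x - 4)*(x + 3)*(x + 4)*(x - 1)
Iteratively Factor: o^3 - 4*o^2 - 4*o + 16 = (o + 2)*(o^2 - 6*o + 8) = (o - 4)*(o + 2)*(o - 2)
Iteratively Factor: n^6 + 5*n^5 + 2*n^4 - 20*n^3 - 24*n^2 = (n + 3)*(n^5 + 2*n^4 - 4*n^3 - 8*n^2) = (n + 2)*(n + 3)*(n^4 - 4*n^2) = n*(n + 2)*(n + 3)*(n^3 - 4*n) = n*(n + 2)^2*(n + 3)*(n^2 - 2*n) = n^2*(n + 2)^2*(n + 3)*(n - 2)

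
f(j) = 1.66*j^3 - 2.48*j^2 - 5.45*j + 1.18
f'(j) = 4.98*j^2 - 4.96*j - 5.45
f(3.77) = 34.33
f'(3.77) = 46.63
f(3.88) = 39.66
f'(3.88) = 50.28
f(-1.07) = 2.14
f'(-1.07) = 5.56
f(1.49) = -6.96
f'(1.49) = -1.78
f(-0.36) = 2.74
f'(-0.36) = -3.02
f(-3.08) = -54.06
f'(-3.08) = 57.07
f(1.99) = -6.40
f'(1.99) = 4.40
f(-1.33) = 0.14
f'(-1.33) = 9.96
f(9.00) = 961.39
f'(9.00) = 353.29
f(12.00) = 2447.14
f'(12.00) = 652.15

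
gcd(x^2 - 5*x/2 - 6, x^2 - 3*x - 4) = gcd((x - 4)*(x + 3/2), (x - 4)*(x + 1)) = x - 4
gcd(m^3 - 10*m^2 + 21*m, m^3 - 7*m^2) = m^2 - 7*m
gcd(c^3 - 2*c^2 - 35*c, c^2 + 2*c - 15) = c + 5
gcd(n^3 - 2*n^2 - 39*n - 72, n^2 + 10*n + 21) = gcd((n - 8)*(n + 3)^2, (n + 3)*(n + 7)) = n + 3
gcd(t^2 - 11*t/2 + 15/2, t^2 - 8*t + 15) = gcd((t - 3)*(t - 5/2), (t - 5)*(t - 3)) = t - 3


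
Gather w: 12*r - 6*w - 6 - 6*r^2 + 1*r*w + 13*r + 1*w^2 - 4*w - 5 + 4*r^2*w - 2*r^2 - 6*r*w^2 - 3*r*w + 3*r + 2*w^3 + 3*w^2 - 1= -8*r^2 + 28*r + 2*w^3 + w^2*(4 - 6*r) + w*(4*r^2 - 2*r - 10) - 12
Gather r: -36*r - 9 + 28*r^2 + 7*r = 28*r^2 - 29*r - 9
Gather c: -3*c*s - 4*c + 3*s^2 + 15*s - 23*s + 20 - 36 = c*(-3*s - 4) + 3*s^2 - 8*s - 16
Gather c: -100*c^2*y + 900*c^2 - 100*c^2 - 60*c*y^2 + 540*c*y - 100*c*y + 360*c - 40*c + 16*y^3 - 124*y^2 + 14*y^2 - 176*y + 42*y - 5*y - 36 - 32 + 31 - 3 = c^2*(800 - 100*y) + c*(-60*y^2 + 440*y + 320) + 16*y^3 - 110*y^2 - 139*y - 40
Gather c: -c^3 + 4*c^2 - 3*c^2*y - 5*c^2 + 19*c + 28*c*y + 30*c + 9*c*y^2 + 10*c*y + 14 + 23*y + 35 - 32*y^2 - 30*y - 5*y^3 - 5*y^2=-c^3 + c^2*(-3*y - 1) + c*(9*y^2 + 38*y + 49) - 5*y^3 - 37*y^2 - 7*y + 49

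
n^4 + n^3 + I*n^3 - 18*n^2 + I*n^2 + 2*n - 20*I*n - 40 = (n - 4)*(n + 5)*(n - I)*(n + 2*I)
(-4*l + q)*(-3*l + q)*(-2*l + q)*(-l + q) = 24*l^4 - 50*l^3*q + 35*l^2*q^2 - 10*l*q^3 + q^4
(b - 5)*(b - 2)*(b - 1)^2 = b^4 - 9*b^3 + 25*b^2 - 27*b + 10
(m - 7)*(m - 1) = m^2 - 8*m + 7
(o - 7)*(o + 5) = o^2 - 2*o - 35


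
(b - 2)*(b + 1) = b^2 - b - 2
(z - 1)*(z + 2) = z^2 + z - 2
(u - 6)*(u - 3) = u^2 - 9*u + 18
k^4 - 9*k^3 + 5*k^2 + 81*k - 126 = (k - 7)*(k - 3)*(k - 2)*(k + 3)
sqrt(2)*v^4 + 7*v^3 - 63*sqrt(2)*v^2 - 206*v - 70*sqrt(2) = (v - 5*sqrt(2))*(v + sqrt(2))*(v + 7*sqrt(2))*(sqrt(2)*v + 1)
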